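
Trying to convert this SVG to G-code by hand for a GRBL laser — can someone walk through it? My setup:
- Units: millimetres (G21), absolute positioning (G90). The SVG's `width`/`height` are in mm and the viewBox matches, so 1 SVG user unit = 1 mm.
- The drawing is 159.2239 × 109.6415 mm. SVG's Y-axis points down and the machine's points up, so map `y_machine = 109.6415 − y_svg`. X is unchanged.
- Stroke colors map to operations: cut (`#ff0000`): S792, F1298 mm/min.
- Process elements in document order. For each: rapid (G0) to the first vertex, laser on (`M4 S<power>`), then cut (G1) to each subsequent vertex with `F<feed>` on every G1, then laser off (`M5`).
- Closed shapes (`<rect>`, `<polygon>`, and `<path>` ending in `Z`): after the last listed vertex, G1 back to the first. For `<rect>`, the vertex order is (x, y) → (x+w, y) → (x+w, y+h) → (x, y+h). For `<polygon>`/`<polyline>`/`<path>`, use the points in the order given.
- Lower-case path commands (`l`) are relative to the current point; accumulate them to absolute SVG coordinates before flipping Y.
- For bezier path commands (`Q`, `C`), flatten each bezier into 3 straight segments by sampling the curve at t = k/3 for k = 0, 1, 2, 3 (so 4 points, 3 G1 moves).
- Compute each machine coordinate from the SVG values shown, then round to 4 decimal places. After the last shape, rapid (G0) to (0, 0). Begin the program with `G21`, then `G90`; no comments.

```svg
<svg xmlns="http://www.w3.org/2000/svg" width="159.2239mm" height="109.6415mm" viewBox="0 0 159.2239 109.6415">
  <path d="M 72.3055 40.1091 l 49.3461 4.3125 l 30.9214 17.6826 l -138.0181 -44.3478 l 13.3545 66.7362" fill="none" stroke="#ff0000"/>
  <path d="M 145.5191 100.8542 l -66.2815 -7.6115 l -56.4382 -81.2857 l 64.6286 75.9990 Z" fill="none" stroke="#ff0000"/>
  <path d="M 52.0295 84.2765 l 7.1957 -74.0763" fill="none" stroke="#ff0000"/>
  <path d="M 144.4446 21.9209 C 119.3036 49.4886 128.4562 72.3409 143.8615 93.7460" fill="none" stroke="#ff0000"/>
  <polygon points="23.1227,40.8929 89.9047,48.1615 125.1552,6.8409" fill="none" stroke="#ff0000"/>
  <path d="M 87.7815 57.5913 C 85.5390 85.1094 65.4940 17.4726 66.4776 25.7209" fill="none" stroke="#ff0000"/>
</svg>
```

G21
G90
G0 X72.3055 Y69.5324
M4 S792
G1 X121.6516 Y65.2199 F1298
G1 X152.5730 Y47.5373 F1298
G1 X14.5549 Y91.8851 F1298
G1 X27.9094 Y25.1489 F1298
M5
G0 X145.5191 Y8.7873
M4 S792
G1 X79.2376 Y16.3988 F1298
G1 X22.7994 Y97.6845 F1298
G1 X87.4280 Y21.6855 F1298
G1 X145.5191 Y8.7873 F1298
M5
G0 X52.0295 Y25.3650
M4 S792
G1 X59.2252 Y99.4413 F1298
M5
G0 X144.4446 Y87.7206
M4 S792
G1 X129.6962 Y61.6037 F1298
G1 X131.5790 Y37.9040 F1298
G1 X143.8615 Y15.8955 F1298
M5
G0 X23.1227 Y68.7486
M4 S792
G1 X89.9047 Y61.4800 F1298
G1 X125.1552 Y102.8006 F1298
G1 X23.1227 Y68.7486 F1298
M5
G0 X87.7815 Y52.0502
M4 S792
G1 X81.0430 Y49.9156 F1298
G1 X71.0653 Y73.2087 F1298
G1 X66.4776 Y83.9206 F1298
M5
G0 X0.0000 Y0.0000

Since the viewBox matches the mm dimensions, user units are millimetres directly. The only transform is the Y-flip y_m = 109.6415 − y_svg.

Shape 1 is a open polyline drawn with `<path>`. Its stroke #ff0000 means cut at S792, F1298. After flipping Y the toolpath is (72.3055,69.5324) → (121.6516,65.2199) → (152.5730,47.5373) → (14.5549,91.8851) → (27.9094,25.1489).

Shape 2 is a closed polygon drawn with `<path>`. Its stroke #ff0000 means cut at S792, F1298. After flipping Y the toolpath is (145.5191,8.7873) → (79.2376,16.3988) → (22.7994,97.6845) → (87.4280,21.6855) → (145.5191,8.7873), returning to the start.

Shape 3 is a line segment drawn with `<path>`. Its stroke #ff0000 means cut at S792, F1298. After flipping Y the toolpath is (52.0295,25.3650) → (59.2252,99.4413).

Shape 4 is a cubic bezier drawn with `<path>`. Its stroke #ff0000 means cut at S792, F1298. After flipping Y the toolpath is (144.4446,87.7206) → (129.6962,61.6037) → (131.5790,37.9040) → (143.8615,15.8955).

Shape 5 is a closed polygon drawn with `<polygon>`. Its stroke #ff0000 means cut at S792, F1298. After flipping Y the toolpath is (23.1227,68.7486) → (89.9047,61.4800) → (125.1552,102.8006) → (23.1227,68.7486), returning to the start.

Shape 6 is a cubic bezier drawn with `<path>`. Its stroke #ff0000 means cut at S792, F1298. After flipping Y the toolpath is (87.7815,52.0502) → (81.0430,49.9156) → (71.0653,73.2087) → (66.4776,83.9206).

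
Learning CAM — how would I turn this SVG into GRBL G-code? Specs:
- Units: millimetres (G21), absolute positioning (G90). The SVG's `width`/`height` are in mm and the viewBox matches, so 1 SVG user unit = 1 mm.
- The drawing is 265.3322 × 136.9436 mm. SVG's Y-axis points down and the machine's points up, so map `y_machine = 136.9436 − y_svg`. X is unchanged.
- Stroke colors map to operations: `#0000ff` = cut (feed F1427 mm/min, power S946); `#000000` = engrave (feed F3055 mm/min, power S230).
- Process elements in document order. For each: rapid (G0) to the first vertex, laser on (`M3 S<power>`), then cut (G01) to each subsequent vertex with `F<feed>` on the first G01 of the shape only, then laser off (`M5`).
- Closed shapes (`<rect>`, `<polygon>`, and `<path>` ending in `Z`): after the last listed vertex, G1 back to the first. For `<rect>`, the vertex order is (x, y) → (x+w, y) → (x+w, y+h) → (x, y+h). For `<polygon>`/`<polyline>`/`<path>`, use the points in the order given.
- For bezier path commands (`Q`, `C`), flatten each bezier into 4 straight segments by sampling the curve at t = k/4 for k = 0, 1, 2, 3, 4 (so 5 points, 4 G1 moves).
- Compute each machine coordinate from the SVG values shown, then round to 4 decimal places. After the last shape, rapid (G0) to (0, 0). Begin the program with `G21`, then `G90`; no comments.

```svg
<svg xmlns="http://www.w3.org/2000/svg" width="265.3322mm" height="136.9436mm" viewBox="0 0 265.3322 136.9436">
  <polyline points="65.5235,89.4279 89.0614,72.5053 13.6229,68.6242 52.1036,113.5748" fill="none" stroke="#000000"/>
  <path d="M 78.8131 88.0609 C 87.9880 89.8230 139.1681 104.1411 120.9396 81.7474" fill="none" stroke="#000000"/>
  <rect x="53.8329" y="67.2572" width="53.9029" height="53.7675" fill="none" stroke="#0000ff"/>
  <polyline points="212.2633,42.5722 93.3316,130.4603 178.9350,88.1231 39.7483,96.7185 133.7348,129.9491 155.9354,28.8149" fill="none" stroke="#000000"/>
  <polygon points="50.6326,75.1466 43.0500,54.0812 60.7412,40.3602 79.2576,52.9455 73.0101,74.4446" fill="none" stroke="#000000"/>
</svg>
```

G21
G90
G0 X65.5235 Y47.5157
M3 S230
G01 X89.0614 Y64.4383 F3055
G01 X13.6229 Y68.3194
G01 X52.1036 Y23.3688
M5
G0 X78.8131 Y48.8827
M3 S230
G01 X91.8294 Y45.9767 F3055
G01 X110.1526 Y42.9810
G01 X123.3377 Y44.5146
G01 X120.9396 Y55.1962
M5
G0 X53.8329 Y69.6864
M3 S946
G01 X107.7358 Y69.6864 F1427
G01 X107.7358 Y15.9189
G01 X53.8329 Y15.9189
G01 X53.8329 Y69.6864
M5
G0 X212.2633 Y94.3714
M3 S230
G01 X93.3316 Y6.4833 F3055
G01 X178.9350 Y48.8205
G01 X39.7483 Y40.2251
G01 X133.7348 Y6.9945
G01 X155.9354 Y108.1287
M5
G0 X50.6326 Y61.7970
M3 S230
G01 X43.0500 Y82.8624 F3055
G01 X60.7412 Y96.5834
G01 X79.2576 Y83.9981
G01 X73.0101 Y62.4990
G01 X50.6326 Y61.7970
M5
G0 X0.0000 Y0.0000

viewBox `0 0 265.3322 136.9436` with mm width/height → 1 unit = 1 mm. Flip: y_m = 136.9436 − y_svg.

**Shape 1** — `<polyline>` open polyline, stroke `#000000` → engrave (S230, F3055). Machine vertices: (65.5235,47.5157) → (89.0614,64.4383) → (13.6229,68.3194) → (52.1036,23.3688). Open path.

**Shape 2** — `<path>` cubic bezier, stroke `#000000` → engrave (S230, F3055). Control points (SVG): P0=(78.8131,88.0609), P1=(87.9880,89.8230), P2=(139.1681,104.1411), P3=(120.9396,81.7474); sampled at t=k/4. Machine vertices: (78.8131,48.8827) → (91.8294,45.9767) → (110.1526,42.9810) → (123.3377,44.5146) → (120.9396,55.1962). Open path.

**Shape 3** — `<rect>` rectangle, stroke `#0000ff` → cut (S946, F1427). Machine vertices: (53.8329,69.6864) → (107.7358,69.6864) → (107.7358,15.9189) → (53.8329,15.9189) → (53.8329,69.6864). Closed: final G1 returns to the first vertex.

**Shape 4** — `<polyline>` open polyline, stroke `#000000` → engrave (S230, F3055). Machine vertices: (212.2633,94.3714) → (93.3316,6.4833) → (178.9350,48.8205) → (39.7483,40.2251) → (133.7348,6.9945) → (155.9354,108.1287). Open path.

**Shape 5** — `<polygon>` regular polygon, stroke `#000000` → engrave (S230, F3055). Machine vertices: (50.6326,61.7970) → (43.0500,82.8624) → (60.7412,96.5834) → (79.2576,83.9981) → (73.0101,62.4990) → (50.6326,61.7970). Closed: final G1 returns to the first vertex.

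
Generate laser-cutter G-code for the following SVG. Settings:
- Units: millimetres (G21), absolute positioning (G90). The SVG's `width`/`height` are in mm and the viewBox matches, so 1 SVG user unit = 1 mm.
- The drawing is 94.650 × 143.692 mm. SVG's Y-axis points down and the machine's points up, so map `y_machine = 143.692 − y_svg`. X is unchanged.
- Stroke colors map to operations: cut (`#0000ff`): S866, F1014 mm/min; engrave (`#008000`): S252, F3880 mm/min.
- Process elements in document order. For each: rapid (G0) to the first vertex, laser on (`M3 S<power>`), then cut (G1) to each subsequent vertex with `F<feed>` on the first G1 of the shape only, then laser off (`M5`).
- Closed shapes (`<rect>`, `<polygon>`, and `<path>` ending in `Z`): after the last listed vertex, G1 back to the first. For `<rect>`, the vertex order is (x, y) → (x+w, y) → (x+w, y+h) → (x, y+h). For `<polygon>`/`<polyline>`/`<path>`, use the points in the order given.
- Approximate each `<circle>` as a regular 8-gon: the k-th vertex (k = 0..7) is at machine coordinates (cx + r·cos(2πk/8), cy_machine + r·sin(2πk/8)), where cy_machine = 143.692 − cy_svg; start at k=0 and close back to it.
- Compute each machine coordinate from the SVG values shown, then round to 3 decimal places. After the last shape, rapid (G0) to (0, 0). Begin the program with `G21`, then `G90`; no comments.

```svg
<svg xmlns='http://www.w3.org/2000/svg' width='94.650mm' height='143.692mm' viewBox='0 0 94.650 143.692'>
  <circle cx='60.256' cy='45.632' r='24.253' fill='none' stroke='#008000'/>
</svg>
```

G21
G90
G0 X84.509 Y98.060
M3 S252
G1 X77.405 Y115.209 F3880
G1 X60.256 Y122.313
G1 X43.107 Y115.209
G1 X36.003 Y98.060
G1 X43.107 Y80.911
G1 X60.256 Y73.807
G1 X77.405 Y80.911
G1 X84.509 Y98.060
M5
G0 X0.000 Y0.000

1 u = 1 mm; y_m = 143.692 − y.

[1] `<circle>` circle, #008000→engrave S252 F3880: (84.509,98.060) → (77.405,115.209) → (60.256,122.313) → (43.107,115.209) → (36.003,98.060) → (43.107,80.911) → (60.256,73.807) → (77.405,80.911) → (84.509,98.060) (closed)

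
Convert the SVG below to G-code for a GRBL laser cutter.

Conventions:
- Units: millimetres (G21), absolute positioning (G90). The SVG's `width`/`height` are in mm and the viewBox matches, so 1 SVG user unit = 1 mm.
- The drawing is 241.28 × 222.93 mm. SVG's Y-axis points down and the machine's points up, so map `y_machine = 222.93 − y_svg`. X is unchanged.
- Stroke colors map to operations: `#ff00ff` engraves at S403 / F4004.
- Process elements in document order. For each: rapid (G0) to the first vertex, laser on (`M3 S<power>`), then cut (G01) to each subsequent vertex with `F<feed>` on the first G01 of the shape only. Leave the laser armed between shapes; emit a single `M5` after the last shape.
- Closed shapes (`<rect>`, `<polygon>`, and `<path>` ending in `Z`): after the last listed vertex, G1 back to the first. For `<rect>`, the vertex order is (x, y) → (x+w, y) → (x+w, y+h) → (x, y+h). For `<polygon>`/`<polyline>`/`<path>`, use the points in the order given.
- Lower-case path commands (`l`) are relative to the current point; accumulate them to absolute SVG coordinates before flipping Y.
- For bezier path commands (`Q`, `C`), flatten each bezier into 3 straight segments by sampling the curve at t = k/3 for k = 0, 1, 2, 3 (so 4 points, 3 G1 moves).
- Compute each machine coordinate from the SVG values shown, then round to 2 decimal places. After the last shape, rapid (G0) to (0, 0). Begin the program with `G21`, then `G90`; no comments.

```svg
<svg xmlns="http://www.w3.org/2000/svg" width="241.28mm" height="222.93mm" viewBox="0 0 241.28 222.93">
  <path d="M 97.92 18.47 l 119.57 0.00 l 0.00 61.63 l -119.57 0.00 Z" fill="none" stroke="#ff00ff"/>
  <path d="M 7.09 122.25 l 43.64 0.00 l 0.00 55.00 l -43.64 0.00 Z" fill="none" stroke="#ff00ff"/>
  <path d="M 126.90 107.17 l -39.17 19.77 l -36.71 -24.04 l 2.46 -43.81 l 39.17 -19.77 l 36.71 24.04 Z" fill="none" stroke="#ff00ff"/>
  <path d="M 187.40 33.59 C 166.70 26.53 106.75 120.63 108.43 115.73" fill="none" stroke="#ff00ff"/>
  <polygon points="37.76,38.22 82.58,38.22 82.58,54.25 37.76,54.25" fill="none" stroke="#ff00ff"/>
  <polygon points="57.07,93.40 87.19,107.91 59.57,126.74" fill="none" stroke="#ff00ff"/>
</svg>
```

viewBox `0 0 241.28 222.93` with mm width/height → 1 unit = 1 mm. Flip: y_m = 222.93 − y_svg.

**Shape 1** — `<path>` rectangle, stroke `#ff00ff` → engrave (S403, F4004). Machine vertices: (97.92,204.46) → (217.49,204.46) → (217.49,142.83) → (97.92,142.83) → (97.92,204.46). Closed: final G1 returns to the first vertex.

**Shape 2** — `<path>` rectangle, stroke `#ff00ff` → engrave (S403, F4004). Machine vertices: (7.09,100.68) → (50.73,100.68) → (50.73,45.68) → (7.09,45.68) → (7.09,100.68). Closed: final G1 returns to the first vertex.

**Shape 3** — `<path>` regular polygon, stroke `#ff00ff` → engrave (S403, F4004). Machine vertices: (126.90,115.76) → (87.73,95.99) → (51.02,120.03) → (53.48,163.84) → (92.65,183.61) → (129.36,159.57) → (126.90,115.76). Closed: final G1 returns to the first vertex.

**Shape 4** — `<path>` cubic bezier, stroke `#ff00ff` → engrave (S403, F4004). Control points (SVG): P0=(187.40,33.59), P1=(166.70,26.53), P2=(106.75,120.63), P3=(108.43,115.73); sampled at t=k/3. Machine vertices: (187.40,189.34) → (157.35,170.09) → (123.56,127.89) → (108.43,107.20). Open path.

**Shape 5** — `<polygon>` rectangle, stroke `#ff00ff` → engrave (S403, F4004). Machine vertices: (37.76,184.71) → (82.58,184.71) → (82.58,168.68) → (37.76,168.68) → (37.76,184.71). Closed: final G1 returns to the first vertex.

**Shape 6** — `<polygon>` regular polygon, stroke `#ff00ff` → engrave (S403, F4004). Machine vertices: (57.07,129.53) → (87.19,115.02) → (59.57,96.19) → (57.07,129.53). Closed: final G1 returns to the first vertex.

G21
G90
G0 X97.92 Y204.46
M3 S403
G01 X217.49 Y204.46 F4004
G01 X217.49 Y142.83
G01 X97.92 Y142.83
G01 X97.92 Y204.46
G0 X7.09 Y100.68
M3 S403
G01 X50.73 Y100.68 F4004
G01 X50.73 Y45.68
G01 X7.09 Y45.68
G01 X7.09 Y100.68
G0 X126.90 Y115.76
M3 S403
G01 X87.73 Y95.99 F4004
G01 X51.02 Y120.03
G01 X53.48 Y163.84
G01 X92.65 Y183.61
G01 X129.36 Y159.57
G01 X126.90 Y115.76
G0 X187.40 Y189.34
M3 S403
G01 X157.35 Y170.09 F4004
G01 X123.56 Y127.89
G01 X108.43 Y107.20
G0 X37.76 Y184.71
M3 S403
G01 X82.58 Y184.71 F4004
G01 X82.58 Y168.68
G01 X37.76 Y168.68
G01 X37.76 Y184.71
G0 X57.07 Y129.53
M3 S403
G01 X87.19 Y115.02 F4004
G01 X59.57 Y96.19
G01 X57.07 Y129.53
M5
G0 X0.00 Y0.00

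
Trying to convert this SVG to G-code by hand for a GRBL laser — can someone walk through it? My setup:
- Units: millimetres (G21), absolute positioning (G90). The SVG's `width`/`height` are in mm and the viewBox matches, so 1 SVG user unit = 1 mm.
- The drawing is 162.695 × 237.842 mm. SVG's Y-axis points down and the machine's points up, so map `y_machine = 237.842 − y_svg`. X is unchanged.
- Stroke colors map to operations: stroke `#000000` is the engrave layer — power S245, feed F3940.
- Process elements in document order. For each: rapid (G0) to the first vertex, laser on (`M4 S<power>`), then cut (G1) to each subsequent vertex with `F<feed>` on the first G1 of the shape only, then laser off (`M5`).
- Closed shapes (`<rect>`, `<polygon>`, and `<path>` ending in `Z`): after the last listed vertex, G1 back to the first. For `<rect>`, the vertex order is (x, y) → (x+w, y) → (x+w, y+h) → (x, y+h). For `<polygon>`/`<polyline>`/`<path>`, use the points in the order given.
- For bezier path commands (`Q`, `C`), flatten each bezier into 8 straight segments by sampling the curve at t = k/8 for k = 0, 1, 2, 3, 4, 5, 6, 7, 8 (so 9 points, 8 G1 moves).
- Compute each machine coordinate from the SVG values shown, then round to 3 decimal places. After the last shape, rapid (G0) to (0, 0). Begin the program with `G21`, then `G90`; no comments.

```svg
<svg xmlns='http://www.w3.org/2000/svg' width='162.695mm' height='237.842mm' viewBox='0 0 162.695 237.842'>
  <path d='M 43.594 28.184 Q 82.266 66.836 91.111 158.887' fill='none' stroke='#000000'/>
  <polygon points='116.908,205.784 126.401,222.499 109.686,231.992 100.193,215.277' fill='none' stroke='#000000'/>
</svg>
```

G21
G90
G0 X43.594 Y209.658
M4 S245
G1 X52.796 Y199.161 F3940
G1 X61.066 Y186.995
G1 X68.404 Y173.160
G1 X74.809 Y157.656
G1 X80.283 Y140.484
G1 X84.824 Y121.643
G1 X88.434 Y101.133
G1 X91.111 Y78.955
M5
G0 X116.908 Y32.058
M4 S245
G1 X126.401 Y15.343 F3940
G1 X109.686 Y5.850
G1 X100.193 Y22.565
G1 X116.908 Y32.058
M5
G0 X0.000 Y0.000

Since the viewBox matches the mm dimensions, user units are millimetres directly. The only transform is the Y-flip y_m = 237.842 − y_svg.

Shape 1 is a quadratic bezier drawn with `<path>`. Its stroke #000000 means engrave at S245, F3940. After flipping Y the toolpath is (43.594,209.658) → (52.796,199.161) → (61.066,186.995) → (68.404,173.160) → (74.809,157.656) → (80.283,140.484) → (84.824,121.643) → (88.434,101.133) → (91.111,78.955).

Shape 2 is a regular polygon drawn with `<polygon>`. Its stroke #000000 means engrave at S245, F3940. After flipping Y the toolpath is (116.908,32.058) → (126.401,15.343) → (109.686,5.850) → (100.193,22.565) → (116.908,32.058), returning to the start.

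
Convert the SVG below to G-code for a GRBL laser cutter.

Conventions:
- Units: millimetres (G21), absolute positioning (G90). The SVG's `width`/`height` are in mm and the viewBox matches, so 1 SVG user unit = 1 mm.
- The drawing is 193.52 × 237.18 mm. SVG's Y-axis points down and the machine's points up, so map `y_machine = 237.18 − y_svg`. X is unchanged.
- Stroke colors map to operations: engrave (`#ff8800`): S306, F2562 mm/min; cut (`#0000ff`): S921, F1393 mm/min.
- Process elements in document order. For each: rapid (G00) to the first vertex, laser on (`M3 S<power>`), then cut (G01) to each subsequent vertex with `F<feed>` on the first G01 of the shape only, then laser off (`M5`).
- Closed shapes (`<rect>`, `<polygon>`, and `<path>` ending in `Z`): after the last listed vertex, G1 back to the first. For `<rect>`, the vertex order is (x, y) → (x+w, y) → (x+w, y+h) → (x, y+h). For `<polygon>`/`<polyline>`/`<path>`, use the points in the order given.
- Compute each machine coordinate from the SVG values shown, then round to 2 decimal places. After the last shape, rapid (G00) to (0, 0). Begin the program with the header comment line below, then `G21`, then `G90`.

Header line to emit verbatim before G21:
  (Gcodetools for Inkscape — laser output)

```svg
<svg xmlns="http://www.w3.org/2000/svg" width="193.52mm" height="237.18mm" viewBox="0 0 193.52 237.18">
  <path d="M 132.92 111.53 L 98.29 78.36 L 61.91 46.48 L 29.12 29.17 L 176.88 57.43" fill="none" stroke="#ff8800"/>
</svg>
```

(Gcodetools for Inkscape — laser output)
G21
G90
G00 X132.92 Y125.65
M3 S306
G01 X98.29 Y158.82 F2562
G01 X61.91 Y190.70
G01 X29.12 Y208.01
G01 X176.88 Y179.75
M5
G00 X0.00 Y0.00

1 u = 1 mm; y_m = 237.18 − y.

[1] `<path>` open polyline, #ff8800→engrave S306 F2562: (132.92,125.65) → (98.29,158.82) → (61.91,190.70) → (29.12,208.01) → (176.88,179.75)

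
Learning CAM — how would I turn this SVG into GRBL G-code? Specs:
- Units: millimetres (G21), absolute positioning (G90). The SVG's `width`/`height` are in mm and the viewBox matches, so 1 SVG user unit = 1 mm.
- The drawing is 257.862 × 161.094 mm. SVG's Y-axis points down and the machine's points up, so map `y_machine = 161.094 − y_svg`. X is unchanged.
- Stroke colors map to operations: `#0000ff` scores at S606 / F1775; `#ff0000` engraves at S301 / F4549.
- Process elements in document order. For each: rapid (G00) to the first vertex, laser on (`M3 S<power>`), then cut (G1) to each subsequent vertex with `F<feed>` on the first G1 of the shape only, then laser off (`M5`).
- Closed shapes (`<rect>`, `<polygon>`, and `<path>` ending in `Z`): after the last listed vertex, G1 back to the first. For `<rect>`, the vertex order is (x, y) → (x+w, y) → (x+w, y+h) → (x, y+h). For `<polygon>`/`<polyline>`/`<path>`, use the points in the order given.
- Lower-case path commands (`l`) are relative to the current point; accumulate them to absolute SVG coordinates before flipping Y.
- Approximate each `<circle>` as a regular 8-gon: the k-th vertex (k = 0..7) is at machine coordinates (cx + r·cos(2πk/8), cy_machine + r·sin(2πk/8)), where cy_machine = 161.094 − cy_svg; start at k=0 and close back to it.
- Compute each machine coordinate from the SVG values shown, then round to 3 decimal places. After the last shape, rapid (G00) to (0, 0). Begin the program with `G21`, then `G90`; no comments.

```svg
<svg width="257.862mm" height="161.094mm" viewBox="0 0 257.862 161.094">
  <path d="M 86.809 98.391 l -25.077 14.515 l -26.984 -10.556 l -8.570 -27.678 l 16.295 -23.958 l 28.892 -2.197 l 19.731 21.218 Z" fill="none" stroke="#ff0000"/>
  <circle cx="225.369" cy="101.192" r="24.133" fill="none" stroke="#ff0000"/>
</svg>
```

G21
G90
G00 X86.809 Y62.703
M3 S301
G1 X61.732 Y48.188 F4549
G1 X34.748 Y58.744
G1 X26.178 Y86.422
G1 X42.473 Y110.380
G1 X71.365 Y112.577
G1 X91.096 Y91.359
G1 X86.809 Y62.703
M5
G00 X249.502 Y59.902
M3 S301
G1 X242.434 Y76.967 F4549
G1 X225.369 Y84.035
G1 X208.304 Y76.967
G1 X201.236 Y59.902
G1 X208.304 Y42.837
G1 X225.369 Y35.769
G1 X242.434 Y42.837
G1 X249.502 Y59.902
M5
G00 X0.000 Y0.000

viewBox `0 0 257.862 161.094` with mm width/height → 1 unit = 1 mm. Flip: y_m = 161.094 − y_svg.

**Shape 1** — `<path>` regular polygon, stroke `#ff0000` → engrave (S301, F4549). Machine vertices: (86.809,62.703) → (61.732,48.188) → (34.748,58.744) → (26.178,86.422) → (42.473,110.380) → (71.365,112.577) → (91.096,91.359) → (86.809,62.703). Closed: final G1 returns to the first vertex.

**Shape 2** — `<circle>` circle, stroke `#ff0000` → engrave (S301, F4549). Machine vertices: (249.502,59.902) → (242.434,76.967) → (225.369,84.035) → (208.304,76.967) → (201.236,59.902) → (208.304,42.837) → (225.369,35.769) → (242.434,42.837) → (249.502,59.902). Closed: final G1 returns to the first vertex.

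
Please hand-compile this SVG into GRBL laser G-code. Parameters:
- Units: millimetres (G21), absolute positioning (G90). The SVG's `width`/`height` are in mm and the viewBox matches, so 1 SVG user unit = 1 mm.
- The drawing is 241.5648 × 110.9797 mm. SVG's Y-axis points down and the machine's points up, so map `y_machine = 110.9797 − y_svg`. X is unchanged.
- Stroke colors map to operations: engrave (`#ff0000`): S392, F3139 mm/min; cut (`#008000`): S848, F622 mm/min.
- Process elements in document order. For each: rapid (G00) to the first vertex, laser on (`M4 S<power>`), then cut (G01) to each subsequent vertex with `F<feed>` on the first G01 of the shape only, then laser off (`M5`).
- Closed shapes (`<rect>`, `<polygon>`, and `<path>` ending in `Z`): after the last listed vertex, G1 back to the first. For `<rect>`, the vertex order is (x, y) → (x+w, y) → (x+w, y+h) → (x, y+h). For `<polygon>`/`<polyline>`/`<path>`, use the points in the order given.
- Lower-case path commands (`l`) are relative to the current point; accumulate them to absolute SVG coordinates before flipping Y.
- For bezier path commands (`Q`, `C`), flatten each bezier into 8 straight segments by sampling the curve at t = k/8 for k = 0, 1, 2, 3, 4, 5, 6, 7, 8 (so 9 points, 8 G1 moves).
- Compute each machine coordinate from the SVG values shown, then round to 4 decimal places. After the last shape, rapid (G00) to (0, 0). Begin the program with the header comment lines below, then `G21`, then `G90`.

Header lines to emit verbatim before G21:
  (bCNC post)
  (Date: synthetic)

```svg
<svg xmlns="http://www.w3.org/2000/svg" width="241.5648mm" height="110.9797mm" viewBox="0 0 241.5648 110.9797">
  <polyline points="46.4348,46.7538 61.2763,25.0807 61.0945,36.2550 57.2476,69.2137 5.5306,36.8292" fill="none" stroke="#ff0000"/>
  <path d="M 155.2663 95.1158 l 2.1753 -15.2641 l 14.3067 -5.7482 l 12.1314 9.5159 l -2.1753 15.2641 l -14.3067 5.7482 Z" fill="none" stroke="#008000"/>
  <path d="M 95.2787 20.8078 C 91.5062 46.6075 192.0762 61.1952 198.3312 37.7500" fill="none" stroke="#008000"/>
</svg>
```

Since the viewBox matches the mm dimensions, user units are millimetres directly. The only transform is the Y-flip y_m = 110.9797 − y_svg.

Shape 1 is a open polyline drawn with `<polyline>`. Its stroke #ff0000 means engrave at S392, F3139. After flipping Y the toolpath is (46.4348,64.2259) → (61.2763,85.8990) → (61.0945,74.7247) → (57.2476,41.7660) → (5.5306,74.1505).

Shape 2 is a regular polygon drawn with `<path>`. Its stroke #008000 means cut at S848, F622. After flipping Y the toolpath is (155.2663,15.8639) → (157.4416,31.1280) → (171.7483,36.8762) → (183.8797,27.3603) → (181.7044,12.0962) → (167.3977,6.3480) → (155.2663,15.8639), returning to the start.

Shape 3 is a cubic bezier drawn with `<path>`. Its stroke #008000 means cut at S848, F622. After flipping Y the toolpath is (95.2787,90.1719) → (98.3671,81.0750) → (108.9095,73.3435) → (124.5781,67.2917) → (143.0446,63.2340) → (161.9813,61.4846) → (179.0599,62.3579) → (191.9526,66.1682) → (198.3312,73.2297).

(bCNC post)
(Date: synthetic)
G21
G90
G00 X46.4348 Y64.2259
M4 S392
G01 X61.2763 Y85.8990 F3139
G01 X61.0945 Y74.7247
G01 X57.2476 Y41.7660
G01 X5.5306 Y74.1505
M5
G00 X155.2663 Y15.8639
M4 S848
G01 X157.4416 Y31.1280 F622
G01 X171.7483 Y36.8762
G01 X183.8797 Y27.3603
G01 X181.7044 Y12.0962
G01 X167.3977 Y6.3480
G01 X155.2663 Y15.8639
M5
G00 X95.2787 Y90.1719
M4 S848
G01 X98.3671 Y81.0750 F622
G01 X108.9095 Y73.3435
G01 X124.5781 Y67.2917
G01 X143.0446 Y63.2340
G01 X161.9813 Y61.4846
G01 X179.0599 Y62.3579
G01 X191.9526 Y66.1682
G01 X198.3312 Y73.2297
M5
G00 X0.0000 Y0.0000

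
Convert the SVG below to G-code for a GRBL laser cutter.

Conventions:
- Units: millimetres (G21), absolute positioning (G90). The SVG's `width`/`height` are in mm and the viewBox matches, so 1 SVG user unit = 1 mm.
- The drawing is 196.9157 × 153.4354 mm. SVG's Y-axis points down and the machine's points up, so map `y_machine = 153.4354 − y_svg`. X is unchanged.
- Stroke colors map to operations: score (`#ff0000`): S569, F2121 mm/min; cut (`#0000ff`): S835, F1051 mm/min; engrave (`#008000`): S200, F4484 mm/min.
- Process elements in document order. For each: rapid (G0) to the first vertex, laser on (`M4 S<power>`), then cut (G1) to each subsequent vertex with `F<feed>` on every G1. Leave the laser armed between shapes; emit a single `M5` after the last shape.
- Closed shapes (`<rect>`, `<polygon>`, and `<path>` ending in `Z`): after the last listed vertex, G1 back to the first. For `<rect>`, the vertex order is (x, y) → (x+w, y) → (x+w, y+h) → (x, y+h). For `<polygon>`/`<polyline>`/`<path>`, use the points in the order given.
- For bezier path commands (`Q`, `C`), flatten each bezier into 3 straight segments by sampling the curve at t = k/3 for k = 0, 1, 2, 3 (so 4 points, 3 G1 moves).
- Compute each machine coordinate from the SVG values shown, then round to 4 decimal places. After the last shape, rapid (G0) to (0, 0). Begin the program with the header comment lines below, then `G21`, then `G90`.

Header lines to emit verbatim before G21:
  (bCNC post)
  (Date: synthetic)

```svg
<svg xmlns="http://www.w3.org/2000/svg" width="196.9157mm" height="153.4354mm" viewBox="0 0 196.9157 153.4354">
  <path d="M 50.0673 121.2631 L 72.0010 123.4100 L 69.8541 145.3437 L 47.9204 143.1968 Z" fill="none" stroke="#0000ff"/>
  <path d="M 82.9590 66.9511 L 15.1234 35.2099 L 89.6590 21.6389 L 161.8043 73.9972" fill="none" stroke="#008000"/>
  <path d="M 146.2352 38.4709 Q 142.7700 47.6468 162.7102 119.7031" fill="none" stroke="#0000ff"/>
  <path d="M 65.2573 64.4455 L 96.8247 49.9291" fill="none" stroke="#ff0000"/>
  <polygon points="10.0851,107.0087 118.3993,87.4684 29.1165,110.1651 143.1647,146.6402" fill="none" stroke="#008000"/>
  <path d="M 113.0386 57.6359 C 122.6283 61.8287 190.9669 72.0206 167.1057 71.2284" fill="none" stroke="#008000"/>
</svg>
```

Since the viewBox matches the mm dimensions, user units are millimetres directly. The only transform is the Y-flip y_m = 153.4354 − y_svg.

Shape 1 is a regular polygon drawn with `<path>`. Its stroke #0000ff means cut at S835, F1051. After flipping Y the toolpath is (50.0673,32.1723) → (72.0010,30.0254) → (69.8541,8.0917) → (47.9204,10.2386) → (50.0673,32.1723), returning to the start.

Shape 2 is a open polyline drawn with `<path>`. Its stroke #008000 means engrave at S200, F4484. After flipping Y the toolpath is (82.9590,86.4843) → (15.1234,118.2255) → (89.6590,131.7965) → (161.8043,79.4382).

Shape 3 is a quadratic bezier drawn with `<path>`. Its stroke #0000ff means cut at S835, F1051. After flipping Y the toolpath is (146.2352,114.9645) → (146.5257,101.8605) → (152.0173,74.7831) → (162.7102,33.7323).

Shape 4 is a line segment drawn with `<path>`. Its stroke #ff0000 means score at S569, F2121. After flipping Y the toolpath is (65.2573,88.9899) → (96.8247,103.5063).

Shape 5 is a closed polygon drawn with `<polygon>`. Its stroke #008000 means engrave at S200, F4484. After flipping Y the toolpath is (10.0851,46.4267) → (118.3993,65.9670) → (29.1165,43.2703) → (143.1647,6.7952) → (10.0851,46.4267), returning to the start.

Shape 6 is a cubic bezier drawn with `<path>`. Its stroke #008000 means engrave at S200, F4484. After flipping Y the toolpath is (113.0386,95.7995) → (136.6206,90.2360) → (165.8243,84.4472) → (167.1057,82.2070).

(bCNC post)
(Date: synthetic)
G21
G90
G0 X50.0673 Y32.1723
M4 S835
G1 X72.0010 Y30.0254 F1051
G1 X69.8541 Y8.0917 F1051
G1 X47.9204 Y10.2386 F1051
G1 X50.0673 Y32.1723 F1051
G0 X82.9590 Y86.4843
M4 S200
G1 X15.1234 Y118.2255 F4484
G1 X89.6590 Y131.7965 F4484
G1 X161.8043 Y79.4382 F4484
G0 X146.2352 Y114.9645
M4 S835
G1 X146.5257 Y101.8605 F1051
G1 X152.0173 Y74.7831 F1051
G1 X162.7102 Y33.7323 F1051
G0 X65.2573 Y88.9899
M4 S569
G1 X96.8247 Y103.5063 F2121
G0 X10.0851 Y46.4267
M4 S200
G1 X118.3993 Y65.9670 F4484
G1 X29.1165 Y43.2703 F4484
G1 X143.1647 Y6.7952 F4484
G1 X10.0851 Y46.4267 F4484
G0 X113.0386 Y95.7995
M4 S200
G1 X136.6206 Y90.2360 F4484
G1 X165.8243 Y84.4472 F4484
G1 X167.1057 Y82.2070 F4484
M5
G0 X0.0000 Y0.0000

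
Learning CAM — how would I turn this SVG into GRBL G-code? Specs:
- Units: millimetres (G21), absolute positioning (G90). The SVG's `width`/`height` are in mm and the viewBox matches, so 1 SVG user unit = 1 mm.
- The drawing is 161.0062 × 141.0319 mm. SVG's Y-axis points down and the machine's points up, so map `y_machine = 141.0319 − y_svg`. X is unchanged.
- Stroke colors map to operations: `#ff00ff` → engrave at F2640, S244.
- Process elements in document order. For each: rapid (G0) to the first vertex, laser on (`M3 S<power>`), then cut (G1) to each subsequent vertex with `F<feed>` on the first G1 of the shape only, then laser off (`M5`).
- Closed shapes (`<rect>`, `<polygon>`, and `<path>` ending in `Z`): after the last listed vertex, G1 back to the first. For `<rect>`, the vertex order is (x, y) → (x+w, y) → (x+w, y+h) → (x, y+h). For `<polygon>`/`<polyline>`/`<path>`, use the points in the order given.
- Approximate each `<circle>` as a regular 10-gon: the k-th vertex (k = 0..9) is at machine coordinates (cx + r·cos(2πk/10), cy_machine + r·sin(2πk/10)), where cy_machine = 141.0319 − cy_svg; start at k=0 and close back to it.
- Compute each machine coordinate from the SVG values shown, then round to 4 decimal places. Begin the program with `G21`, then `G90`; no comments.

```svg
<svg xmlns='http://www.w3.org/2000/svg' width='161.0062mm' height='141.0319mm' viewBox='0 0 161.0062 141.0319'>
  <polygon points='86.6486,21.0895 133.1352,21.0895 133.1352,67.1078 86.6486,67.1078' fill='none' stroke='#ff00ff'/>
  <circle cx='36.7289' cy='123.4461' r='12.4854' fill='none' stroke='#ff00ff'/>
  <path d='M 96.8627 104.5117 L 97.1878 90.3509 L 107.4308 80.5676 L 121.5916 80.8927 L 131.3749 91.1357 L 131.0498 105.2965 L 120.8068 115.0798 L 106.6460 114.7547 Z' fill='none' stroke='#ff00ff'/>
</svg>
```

viewBox `0 0 161.0062 141.0319` with mm width/height → 1 unit = 1 mm. Flip: y_m = 141.0319 − y_svg.

**Shape 1** — `<polygon>` rectangle, stroke `#ff00ff` → engrave (S244, F2640). Machine vertices: (86.6486,119.9424) → (133.1352,119.9424) → (133.1352,73.9241) → (86.6486,73.9241) → (86.6486,119.9424). Closed: final G1 returns to the first vertex.

**Shape 2** — `<circle>` circle, stroke `#ff00ff` → engrave (S244, F2640). Machine vertices: (49.2143,17.5858) → (46.8298,24.9245) → (40.5871,29.4601) → (32.8707,29.4601) → (26.6280,24.9245) → (24.2435,17.5858) → (26.6280,10.2471) → (32.8707,5.7115) → (40.5871,5.7115) → (46.8298,10.2471) → (49.2143,17.5858). Closed: final G1 returns to the first vertex.

**Shape 3** — `<path>` regular polygon, stroke `#ff00ff` → engrave (S244, F2640). Machine vertices: (96.8627,36.5202) → (97.1878,50.6810) → (107.4308,60.4643) → (121.5916,60.1392) → (131.3749,49.8962) → (131.0498,35.7354) → (120.8068,25.9521) → (106.6460,26.2772) → (96.8627,36.5202). Closed: final G1 returns to the first vertex.

G21
G90
G0 X86.6486 Y119.9424
M3 S244
G1 X133.1352 Y119.9424 F2640
G1 X133.1352 Y73.9241
G1 X86.6486 Y73.9241
G1 X86.6486 Y119.9424
M5
G0 X49.2143 Y17.5858
M3 S244
G1 X46.8298 Y24.9245 F2640
G1 X40.5871 Y29.4601
G1 X32.8707 Y29.4601
G1 X26.6280 Y24.9245
G1 X24.2435 Y17.5858
G1 X26.6280 Y10.2471
G1 X32.8707 Y5.7115
G1 X40.5871 Y5.7115
G1 X46.8298 Y10.2471
G1 X49.2143 Y17.5858
M5
G0 X96.8627 Y36.5202
M3 S244
G1 X97.1878 Y50.6810 F2640
G1 X107.4308 Y60.4643
G1 X121.5916 Y60.1392
G1 X131.3749 Y49.8962
G1 X131.0498 Y35.7354
G1 X120.8068 Y25.9521
G1 X106.6460 Y26.2772
G1 X96.8627 Y36.5202
M5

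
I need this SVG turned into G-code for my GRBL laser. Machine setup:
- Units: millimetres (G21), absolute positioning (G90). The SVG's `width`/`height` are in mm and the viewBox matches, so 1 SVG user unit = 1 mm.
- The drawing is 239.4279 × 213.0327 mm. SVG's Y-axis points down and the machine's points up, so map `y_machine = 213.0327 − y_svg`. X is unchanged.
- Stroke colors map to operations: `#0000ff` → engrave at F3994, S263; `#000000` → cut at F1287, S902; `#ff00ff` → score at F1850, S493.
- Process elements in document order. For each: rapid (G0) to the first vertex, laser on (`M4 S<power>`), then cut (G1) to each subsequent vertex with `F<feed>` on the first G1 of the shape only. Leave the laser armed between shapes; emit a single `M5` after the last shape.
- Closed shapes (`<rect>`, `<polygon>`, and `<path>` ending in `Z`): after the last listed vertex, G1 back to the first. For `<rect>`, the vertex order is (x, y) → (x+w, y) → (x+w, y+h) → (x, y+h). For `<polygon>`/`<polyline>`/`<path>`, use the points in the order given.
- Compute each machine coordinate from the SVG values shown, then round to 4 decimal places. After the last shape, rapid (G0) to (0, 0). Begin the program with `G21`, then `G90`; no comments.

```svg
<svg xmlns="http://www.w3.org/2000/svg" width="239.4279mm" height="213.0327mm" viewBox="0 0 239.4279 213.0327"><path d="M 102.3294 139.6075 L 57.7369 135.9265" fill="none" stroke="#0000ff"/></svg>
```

Since the viewBox matches the mm dimensions, user units are millimetres directly. The only transform is the Y-flip y_m = 213.0327 − y_svg.

Shape 1 is a line segment drawn with `<path>`. Its stroke #0000ff means engrave at S263, F3994. After flipping Y the toolpath is (102.3294,73.4252) → (57.7369,77.1062).

G21
G90
G0 X102.3294 Y73.4252
M4 S263
G1 X57.7369 Y77.1062 F3994
M5
G0 X0.0000 Y0.0000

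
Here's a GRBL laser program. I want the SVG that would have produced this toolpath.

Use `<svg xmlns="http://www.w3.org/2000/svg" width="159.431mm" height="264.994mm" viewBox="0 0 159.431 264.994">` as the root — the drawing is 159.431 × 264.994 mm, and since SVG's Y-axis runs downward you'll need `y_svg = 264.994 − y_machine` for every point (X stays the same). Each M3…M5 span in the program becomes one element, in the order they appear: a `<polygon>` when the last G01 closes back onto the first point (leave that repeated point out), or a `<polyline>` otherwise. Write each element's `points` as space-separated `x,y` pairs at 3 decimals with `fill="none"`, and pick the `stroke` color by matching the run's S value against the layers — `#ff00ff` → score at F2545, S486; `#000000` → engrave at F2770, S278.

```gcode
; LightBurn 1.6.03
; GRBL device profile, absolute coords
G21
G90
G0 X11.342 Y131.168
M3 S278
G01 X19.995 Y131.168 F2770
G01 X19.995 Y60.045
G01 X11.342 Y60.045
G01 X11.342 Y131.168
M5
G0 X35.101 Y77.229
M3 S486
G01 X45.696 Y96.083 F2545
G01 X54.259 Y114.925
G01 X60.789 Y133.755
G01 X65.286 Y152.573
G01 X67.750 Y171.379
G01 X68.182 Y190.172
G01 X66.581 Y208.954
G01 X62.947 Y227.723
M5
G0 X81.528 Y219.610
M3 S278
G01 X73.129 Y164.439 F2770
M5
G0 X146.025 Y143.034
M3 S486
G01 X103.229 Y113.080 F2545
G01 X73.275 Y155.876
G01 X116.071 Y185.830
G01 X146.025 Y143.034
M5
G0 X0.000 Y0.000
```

<svg xmlns="http://www.w3.org/2000/svg" width="159.431mm" height="264.994mm" viewBox="0 0 159.431 264.994">
  <polygon points="11.342,133.826 19.995,133.826 19.995,204.949 11.342,204.949" fill="none" stroke="#000000"/>
  <polyline points="35.101,187.765 45.696,168.911 54.259,150.069 60.789,131.239 65.286,112.421 67.750,93.615 68.182,74.822 66.581,56.040 62.947,37.271" fill="none" stroke="#ff00ff"/>
  <polyline points="81.528,45.384 73.129,100.555" fill="none" stroke="#000000"/>
  <polygon points="146.025,121.960 103.229,151.914 73.275,109.118 116.071,79.164" fill="none" stroke="#ff00ff"/>
</svg>

Each laser-on run becomes one SVG element. Flip Y back into SVG space with y_svg = 264.994 − y_machine.

Run 1: power S278 maps to stroke `#000000` (engrave). The run returns to its start, so emit a `<polygon>` with points (Y-flipped): 11.342,133.826 19.995,133.826 19.995,204.949 11.342,204.949.

Run 2: power S486 maps to stroke `#ff00ff` (score). The run is open, so emit a `<polyline>` with points (Y-flipped): 35.101,187.765 45.696,168.911 54.259,150.069 60.789,131.239 65.286,112.421 67.750,93.615 68.182,74.822 66.581,56.040 62.947,37.271.

Run 3: S278 ⇒ engrave layer `#000000`. The run is open, so emit a `<polyline>` with points (Y-flipped): 81.528,45.384 73.129,100.555.

Run 4: S486 ⇒ score layer `#ff00ff`. The run returns to its start, so emit a `<polygon>` with points (Y-flipped): 146.025,121.960 103.229,151.914 73.275,109.118 116.071,79.164.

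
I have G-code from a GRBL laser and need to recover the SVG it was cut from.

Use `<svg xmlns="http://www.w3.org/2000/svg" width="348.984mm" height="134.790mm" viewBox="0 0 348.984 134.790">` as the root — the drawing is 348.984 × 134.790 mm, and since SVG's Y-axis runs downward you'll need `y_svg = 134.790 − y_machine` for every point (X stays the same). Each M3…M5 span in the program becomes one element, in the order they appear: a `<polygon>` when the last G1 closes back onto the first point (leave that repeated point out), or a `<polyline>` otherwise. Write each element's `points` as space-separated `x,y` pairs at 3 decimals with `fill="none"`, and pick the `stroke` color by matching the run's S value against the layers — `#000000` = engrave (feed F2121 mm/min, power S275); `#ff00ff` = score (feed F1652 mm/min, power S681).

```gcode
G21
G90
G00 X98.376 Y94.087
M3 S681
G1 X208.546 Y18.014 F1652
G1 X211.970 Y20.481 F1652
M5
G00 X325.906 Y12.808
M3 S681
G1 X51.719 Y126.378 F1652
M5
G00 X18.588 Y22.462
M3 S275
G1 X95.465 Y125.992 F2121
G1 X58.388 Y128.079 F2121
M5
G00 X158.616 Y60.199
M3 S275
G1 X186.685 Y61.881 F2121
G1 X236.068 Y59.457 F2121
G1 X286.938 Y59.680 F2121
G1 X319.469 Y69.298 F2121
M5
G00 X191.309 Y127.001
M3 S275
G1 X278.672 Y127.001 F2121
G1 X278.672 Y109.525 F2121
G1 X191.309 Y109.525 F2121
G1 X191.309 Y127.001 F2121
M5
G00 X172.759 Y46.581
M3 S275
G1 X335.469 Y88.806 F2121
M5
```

<svg xmlns="http://www.w3.org/2000/svg" width="348.984mm" height="134.790mm" viewBox="0 0 348.984 134.790">
  <polyline points="98.376,40.703 208.546,116.776 211.970,114.309" fill="none" stroke="#ff00ff"/>
  <polyline points="325.906,121.982 51.719,8.412" fill="none" stroke="#ff00ff"/>
  <polyline points="18.588,112.328 95.465,8.798 58.388,6.711" fill="none" stroke="#000000"/>
  <polyline points="158.616,74.591 186.685,72.909 236.068,75.333 286.938,75.110 319.469,65.492" fill="none" stroke="#000000"/>
  <polygon points="191.309,7.789 278.672,7.789 278.672,25.265 191.309,25.265" fill="none" stroke="#000000"/>
  <polyline points="172.759,88.209 335.469,45.984" fill="none" stroke="#000000"/>
</svg>

Machine Y-up, SVG Y-down with viewBox height 134.790, so y_svg = 134.790 − y_machine; X carries over.

Run 1: the run's S681 means `#ff00ff` (score). The run is open, so emit a `<polyline>` with points (Y-flipped): 98.376,40.703 208.546,116.776 211.970,114.309.

Run 2: power S681 maps to stroke `#ff00ff` (score). The run is open, so emit a `<polyline>` with points (Y-flipped): 325.906,121.982 51.719,8.412.

Run 3: S275 ⇒ engrave layer `#000000`. The run is open, so emit a `<polyline>` with points (Y-flipped): 18.588,112.328 95.465,8.798 58.388,6.711.

Run 4: the run's S275 means `#000000` (engrave). The run is open, so emit a `<polyline>` with points (Y-flipped): 158.616,74.591 186.685,72.909 236.068,75.333 286.938,75.110 319.469,65.492.

Run 5: the run's S275 means `#000000` (engrave). The run returns to its start, so emit a `<polygon>` with points (Y-flipped): 191.309,7.789 278.672,7.789 278.672,25.265 191.309,25.265.

Run 6: power S275 maps to stroke `#000000` (engrave). The run is open, so emit a `<polyline>` with points (Y-flipped): 172.759,88.209 335.469,45.984.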